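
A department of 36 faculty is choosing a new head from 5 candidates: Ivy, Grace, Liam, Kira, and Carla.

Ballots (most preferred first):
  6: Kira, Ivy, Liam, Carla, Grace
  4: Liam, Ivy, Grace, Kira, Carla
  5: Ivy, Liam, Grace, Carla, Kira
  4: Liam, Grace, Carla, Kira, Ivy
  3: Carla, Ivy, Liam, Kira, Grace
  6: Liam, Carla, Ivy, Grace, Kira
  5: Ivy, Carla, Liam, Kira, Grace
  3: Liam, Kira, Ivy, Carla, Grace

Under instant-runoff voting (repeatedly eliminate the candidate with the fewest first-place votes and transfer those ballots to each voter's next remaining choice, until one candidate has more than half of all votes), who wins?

Round 1: Ivy 10, Grace 0, Liam 17, Kira 6, Carla 3. Grace eliminated.
Round 2: Ivy 10, Liam 17, Kira 6, Carla 3. Carla eliminated.
Round 3: Ivy 13, Liam 17, Kira 6. Kira eliminated.
Round 4: Ivy 19, Liam 17. Ivy has a majority (≥19).

Ivy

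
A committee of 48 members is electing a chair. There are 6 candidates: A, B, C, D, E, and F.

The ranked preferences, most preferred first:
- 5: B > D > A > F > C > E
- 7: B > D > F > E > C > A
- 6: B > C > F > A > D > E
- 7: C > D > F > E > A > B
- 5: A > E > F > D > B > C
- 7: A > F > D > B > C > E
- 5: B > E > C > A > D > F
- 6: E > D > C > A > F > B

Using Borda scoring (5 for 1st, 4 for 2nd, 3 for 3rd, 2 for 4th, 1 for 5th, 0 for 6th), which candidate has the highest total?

A: 5×3 + 7×0 + 6×2 + 7×1 + 5×5 + 7×5 + 5×2 + 6×2 = 116
B: 5×5 + 7×5 + 6×5 + 7×0 + 5×1 + 7×2 + 5×5 + 6×0 = 134
C: 5×1 + 7×1 + 6×4 + 7×5 + 5×0 + 7×1 + 5×3 + 6×3 = 111
D: 5×4 + 7×4 + 6×1 + 7×4 + 5×2 + 7×3 + 5×1 + 6×4 = 142
E: 5×0 + 7×2 + 6×0 + 7×2 + 5×4 + 7×0 + 5×4 + 6×5 = 98
F: 5×2 + 7×3 + 6×3 + 7×3 + 5×3 + 7×4 + 5×0 + 6×1 = 119

D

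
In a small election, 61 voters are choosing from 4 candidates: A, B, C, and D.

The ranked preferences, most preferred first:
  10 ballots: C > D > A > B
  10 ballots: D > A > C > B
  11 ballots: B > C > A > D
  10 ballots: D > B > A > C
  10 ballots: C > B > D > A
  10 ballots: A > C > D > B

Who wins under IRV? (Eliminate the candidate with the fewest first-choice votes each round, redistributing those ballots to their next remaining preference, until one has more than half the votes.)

Round 1: A 10, B 11, C 20, D 20. A eliminated.
Round 2: B 11, C 30, D 20. B eliminated.
Round 3: C 41, D 20. C has a majority (≥31).

C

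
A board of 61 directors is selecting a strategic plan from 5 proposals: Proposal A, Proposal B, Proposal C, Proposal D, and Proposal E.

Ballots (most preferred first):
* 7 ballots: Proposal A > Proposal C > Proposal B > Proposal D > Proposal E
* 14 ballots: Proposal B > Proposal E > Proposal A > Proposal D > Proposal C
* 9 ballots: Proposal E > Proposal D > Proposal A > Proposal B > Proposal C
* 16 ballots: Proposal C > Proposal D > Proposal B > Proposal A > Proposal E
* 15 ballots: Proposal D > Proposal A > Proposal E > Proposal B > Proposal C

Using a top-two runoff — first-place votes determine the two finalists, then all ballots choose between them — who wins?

Proposal D

Round 1 first-place votes: Proposal A 7, Proposal B 14, Proposal C 16, Proposal D 15, Proposal E 9. Proposal C and Proposal D advance.
Runoff: Proposal C is ranked above Proposal D on 23 ballots, Proposal D above Proposal C on 38.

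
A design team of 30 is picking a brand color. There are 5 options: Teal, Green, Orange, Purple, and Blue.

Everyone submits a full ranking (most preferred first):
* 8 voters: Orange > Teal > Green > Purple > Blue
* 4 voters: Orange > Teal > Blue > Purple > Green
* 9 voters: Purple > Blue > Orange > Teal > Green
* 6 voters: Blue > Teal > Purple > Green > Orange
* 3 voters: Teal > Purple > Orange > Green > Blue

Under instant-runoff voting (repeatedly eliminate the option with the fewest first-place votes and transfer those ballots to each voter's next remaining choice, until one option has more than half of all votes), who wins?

Round 1: Teal 3, Green 0, Orange 12, Purple 9, Blue 6. Green eliminated.
Round 2: Teal 3, Orange 12, Purple 9, Blue 6. Teal eliminated.
Round 3: Orange 12, Purple 12, Blue 6. Blue eliminated.
Round 4: Orange 12, Purple 18. Purple has a majority (≥16).

Purple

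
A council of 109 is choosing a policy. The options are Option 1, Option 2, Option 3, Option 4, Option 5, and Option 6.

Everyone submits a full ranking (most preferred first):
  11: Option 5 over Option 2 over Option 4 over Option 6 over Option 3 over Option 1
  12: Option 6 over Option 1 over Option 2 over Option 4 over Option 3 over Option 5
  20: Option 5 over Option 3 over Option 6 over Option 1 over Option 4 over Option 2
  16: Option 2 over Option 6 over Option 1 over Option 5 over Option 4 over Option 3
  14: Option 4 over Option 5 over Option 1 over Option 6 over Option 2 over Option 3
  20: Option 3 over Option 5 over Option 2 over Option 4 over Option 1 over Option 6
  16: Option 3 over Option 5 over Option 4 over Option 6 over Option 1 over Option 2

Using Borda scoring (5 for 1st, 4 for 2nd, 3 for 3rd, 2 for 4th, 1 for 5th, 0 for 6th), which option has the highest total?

Option 5

Option 1: 11×0 + 12×4 + 20×2 + 16×3 + 14×3 + 20×1 + 16×1 = 214
Option 2: 11×4 + 12×3 + 20×0 + 16×5 + 14×1 + 20×3 + 16×0 = 234
Option 3: 11×1 + 12×1 + 20×4 + 16×0 + 14×0 + 20×5 + 16×5 = 283
Option 4: 11×3 + 12×2 + 20×1 + 16×1 + 14×5 + 20×2 + 16×3 = 251
Option 5: 11×5 + 12×0 + 20×5 + 16×2 + 14×4 + 20×4 + 16×4 = 387
Option 6: 11×2 + 12×5 + 20×3 + 16×4 + 14×2 + 20×0 + 16×2 = 266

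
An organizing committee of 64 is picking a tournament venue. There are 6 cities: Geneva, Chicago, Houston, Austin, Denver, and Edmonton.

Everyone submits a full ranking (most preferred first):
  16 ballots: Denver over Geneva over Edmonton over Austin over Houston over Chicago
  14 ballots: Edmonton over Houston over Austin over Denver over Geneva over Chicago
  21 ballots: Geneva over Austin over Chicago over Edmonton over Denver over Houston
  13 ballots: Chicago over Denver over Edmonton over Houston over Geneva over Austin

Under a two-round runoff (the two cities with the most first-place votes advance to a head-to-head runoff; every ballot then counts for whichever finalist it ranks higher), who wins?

Round 1 first-place votes: Geneva 21, Chicago 13, Houston 0, Austin 0, Denver 16, Edmonton 14. Geneva and Denver advance.
Runoff: Geneva is ranked above Denver on 21 ballots, Denver above Geneva on 43.

Denver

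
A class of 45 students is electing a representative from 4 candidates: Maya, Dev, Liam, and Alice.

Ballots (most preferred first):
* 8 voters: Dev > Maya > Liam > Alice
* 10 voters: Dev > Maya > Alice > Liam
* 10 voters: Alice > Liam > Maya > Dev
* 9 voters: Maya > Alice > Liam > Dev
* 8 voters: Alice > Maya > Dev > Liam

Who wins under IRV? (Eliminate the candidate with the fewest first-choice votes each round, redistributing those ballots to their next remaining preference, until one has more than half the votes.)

Round 1: Maya 9, Dev 18, Liam 0, Alice 18. Liam eliminated.
Round 2: Maya 9, Dev 18, Alice 18. Maya eliminated.
Round 3: Dev 18, Alice 27. Alice has a majority (≥23).

Alice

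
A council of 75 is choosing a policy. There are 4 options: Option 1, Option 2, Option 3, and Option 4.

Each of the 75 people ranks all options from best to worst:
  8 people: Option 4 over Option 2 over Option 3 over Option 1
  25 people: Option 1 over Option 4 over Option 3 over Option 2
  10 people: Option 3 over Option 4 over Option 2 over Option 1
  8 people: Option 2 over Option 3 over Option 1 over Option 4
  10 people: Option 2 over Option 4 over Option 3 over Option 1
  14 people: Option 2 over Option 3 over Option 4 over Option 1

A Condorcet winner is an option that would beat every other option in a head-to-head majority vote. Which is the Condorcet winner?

Option 4

Option 4 vs Option 1: 42–33
Option 4 vs Option 2: 43–32
Option 4 vs Option 3: 43–32
Option 4 beats every other option.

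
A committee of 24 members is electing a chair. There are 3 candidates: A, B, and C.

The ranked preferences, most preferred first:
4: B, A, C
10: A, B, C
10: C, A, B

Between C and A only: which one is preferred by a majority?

C is ranked above A on 10 ballots; A above C on 14.

A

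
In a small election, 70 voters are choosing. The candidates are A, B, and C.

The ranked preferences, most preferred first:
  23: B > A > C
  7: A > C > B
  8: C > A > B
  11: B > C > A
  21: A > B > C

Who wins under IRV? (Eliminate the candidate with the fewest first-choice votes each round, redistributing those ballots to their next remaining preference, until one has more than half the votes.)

Round 1: A 28, B 34, C 8. C eliminated.
Round 2: A 36, B 34. A has a majority (≥36).

A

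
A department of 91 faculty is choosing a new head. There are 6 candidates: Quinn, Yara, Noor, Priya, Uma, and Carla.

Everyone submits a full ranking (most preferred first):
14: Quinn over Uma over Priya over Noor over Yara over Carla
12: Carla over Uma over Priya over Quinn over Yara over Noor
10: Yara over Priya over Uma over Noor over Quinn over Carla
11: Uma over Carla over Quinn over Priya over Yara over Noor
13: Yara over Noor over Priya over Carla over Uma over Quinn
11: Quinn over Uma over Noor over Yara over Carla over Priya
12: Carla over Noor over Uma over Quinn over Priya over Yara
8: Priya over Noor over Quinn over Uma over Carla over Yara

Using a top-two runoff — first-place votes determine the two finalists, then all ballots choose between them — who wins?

Carla

Round 1 first-place votes: Quinn 25, Yara 23, Noor 0, Priya 8, Uma 11, Carla 24. Quinn and Carla advance.
Runoff: Quinn is ranked above Carla on 43 ballots, Carla above Quinn on 48.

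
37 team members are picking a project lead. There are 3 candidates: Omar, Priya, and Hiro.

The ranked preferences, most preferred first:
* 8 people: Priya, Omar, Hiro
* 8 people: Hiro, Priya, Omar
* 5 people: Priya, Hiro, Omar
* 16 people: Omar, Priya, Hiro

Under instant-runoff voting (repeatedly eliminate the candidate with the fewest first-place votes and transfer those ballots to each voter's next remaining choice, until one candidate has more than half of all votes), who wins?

Priya

Round 1: Omar 16, Priya 13, Hiro 8. Hiro eliminated.
Round 2: Omar 16, Priya 21. Priya has a majority (≥19).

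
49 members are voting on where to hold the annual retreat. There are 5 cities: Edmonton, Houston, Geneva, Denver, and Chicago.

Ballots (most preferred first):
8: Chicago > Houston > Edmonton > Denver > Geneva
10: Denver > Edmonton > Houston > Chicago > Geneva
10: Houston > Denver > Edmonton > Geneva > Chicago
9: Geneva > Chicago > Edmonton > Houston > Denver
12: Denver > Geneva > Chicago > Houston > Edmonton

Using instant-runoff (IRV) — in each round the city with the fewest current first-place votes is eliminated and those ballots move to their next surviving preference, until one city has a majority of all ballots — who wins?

Round 1: Edmonton 0, Houston 10, Geneva 9, Denver 22, Chicago 8. Edmonton eliminated.
Round 2: Houston 10, Geneva 9, Denver 22, Chicago 8. Chicago eliminated.
Round 3: Houston 18, Geneva 9, Denver 22. Geneva eliminated.
Round 4: Houston 27, Denver 22. Houston has a majority (≥25).

Houston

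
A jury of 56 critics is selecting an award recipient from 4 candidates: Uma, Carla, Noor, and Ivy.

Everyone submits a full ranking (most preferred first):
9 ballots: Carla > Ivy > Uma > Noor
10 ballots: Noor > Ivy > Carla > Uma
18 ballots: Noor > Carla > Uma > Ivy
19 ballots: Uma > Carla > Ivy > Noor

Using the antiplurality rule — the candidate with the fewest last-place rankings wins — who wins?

Last-place votes: Uma 10, Carla 0, Noor 28, Ivy 18.

Carla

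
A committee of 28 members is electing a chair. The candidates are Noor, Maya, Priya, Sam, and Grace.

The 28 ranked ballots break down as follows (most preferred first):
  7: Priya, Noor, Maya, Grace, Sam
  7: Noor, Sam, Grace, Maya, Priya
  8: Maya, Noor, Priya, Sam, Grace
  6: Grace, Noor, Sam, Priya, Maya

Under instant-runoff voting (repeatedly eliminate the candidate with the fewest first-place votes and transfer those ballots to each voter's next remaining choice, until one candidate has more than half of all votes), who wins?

Noor

Round 1: Noor 7, Maya 8, Priya 7, Sam 0, Grace 6. Sam eliminated.
Round 2: Noor 7, Maya 8, Priya 7, Grace 6. Grace eliminated.
Round 3: Noor 13, Maya 8, Priya 7. Priya eliminated.
Round 4: Noor 20, Maya 8. Noor has a majority (≥15).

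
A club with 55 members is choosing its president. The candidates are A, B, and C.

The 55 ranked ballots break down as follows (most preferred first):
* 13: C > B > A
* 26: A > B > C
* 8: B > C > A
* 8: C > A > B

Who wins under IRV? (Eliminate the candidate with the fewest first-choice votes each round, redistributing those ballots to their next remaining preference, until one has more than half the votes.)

C

Round 1: A 26, B 8, C 21. B eliminated.
Round 2: A 26, C 29. C has a majority (≥28).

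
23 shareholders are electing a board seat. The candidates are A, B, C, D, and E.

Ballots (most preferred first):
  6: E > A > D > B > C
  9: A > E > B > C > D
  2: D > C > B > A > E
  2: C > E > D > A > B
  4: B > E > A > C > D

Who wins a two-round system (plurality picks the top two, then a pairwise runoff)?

E

Round 1 first-place votes: A 9, B 4, C 2, D 2, E 6. A and E advance.
Runoff: A is ranked above E on 11 ballots, E above A on 12.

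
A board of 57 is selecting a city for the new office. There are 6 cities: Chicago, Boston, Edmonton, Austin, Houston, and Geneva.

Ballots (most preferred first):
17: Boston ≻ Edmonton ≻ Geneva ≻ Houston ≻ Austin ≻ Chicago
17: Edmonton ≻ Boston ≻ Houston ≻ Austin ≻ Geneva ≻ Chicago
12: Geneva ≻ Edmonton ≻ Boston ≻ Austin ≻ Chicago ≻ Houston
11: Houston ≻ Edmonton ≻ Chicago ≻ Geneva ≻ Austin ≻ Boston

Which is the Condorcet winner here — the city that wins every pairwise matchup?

Edmonton

Edmonton vs Chicago: 57–0
Edmonton vs Boston: 40–17
Edmonton vs Austin: 57–0
Edmonton vs Houston: 46–11
Edmonton vs Geneva: 45–12
Edmonton beats every other city.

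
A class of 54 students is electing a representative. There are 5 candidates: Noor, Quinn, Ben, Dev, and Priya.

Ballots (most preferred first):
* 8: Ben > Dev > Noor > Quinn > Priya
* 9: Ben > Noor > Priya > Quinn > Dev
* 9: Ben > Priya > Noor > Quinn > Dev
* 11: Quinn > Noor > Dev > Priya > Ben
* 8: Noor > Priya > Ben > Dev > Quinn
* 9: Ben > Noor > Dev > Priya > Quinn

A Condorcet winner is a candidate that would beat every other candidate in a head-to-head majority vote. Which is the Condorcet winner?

Ben

Ben vs Noor: 35–19
Ben vs Quinn: 43–11
Ben vs Dev: 43–11
Ben vs Priya: 35–19
Ben beats every other candidate.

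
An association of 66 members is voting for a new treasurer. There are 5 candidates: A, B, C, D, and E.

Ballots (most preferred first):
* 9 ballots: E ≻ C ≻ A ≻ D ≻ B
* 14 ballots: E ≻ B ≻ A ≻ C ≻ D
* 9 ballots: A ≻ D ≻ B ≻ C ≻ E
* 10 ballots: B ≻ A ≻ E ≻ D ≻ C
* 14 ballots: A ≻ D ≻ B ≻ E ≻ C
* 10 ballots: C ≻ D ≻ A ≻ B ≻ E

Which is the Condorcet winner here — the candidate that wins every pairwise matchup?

A

A vs B: 42–24
A vs C: 47–19
A vs D: 56–10
A vs E: 43–23
A beats every other candidate.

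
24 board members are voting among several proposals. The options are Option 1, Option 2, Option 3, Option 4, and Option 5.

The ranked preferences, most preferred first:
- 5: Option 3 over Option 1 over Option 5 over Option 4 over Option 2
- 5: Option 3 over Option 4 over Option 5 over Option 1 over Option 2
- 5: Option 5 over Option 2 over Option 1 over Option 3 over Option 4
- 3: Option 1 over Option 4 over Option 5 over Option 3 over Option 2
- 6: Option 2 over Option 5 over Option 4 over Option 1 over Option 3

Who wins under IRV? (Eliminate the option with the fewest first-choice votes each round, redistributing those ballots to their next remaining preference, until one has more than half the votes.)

Round 1: Option 1 3, Option 2 6, Option 3 10, Option 4 0, Option 5 5. Option 4 eliminated.
Round 2: Option 1 3, Option 2 6, Option 3 10, Option 5 5. Option 1 eliminated.
Round 3: Option 2 6, Option 3 10, Option 5 8. Option 2 eliminated.
Round 4: Option 3 10, Option 5 14. Option 5 has a majority (≥13).

Option 5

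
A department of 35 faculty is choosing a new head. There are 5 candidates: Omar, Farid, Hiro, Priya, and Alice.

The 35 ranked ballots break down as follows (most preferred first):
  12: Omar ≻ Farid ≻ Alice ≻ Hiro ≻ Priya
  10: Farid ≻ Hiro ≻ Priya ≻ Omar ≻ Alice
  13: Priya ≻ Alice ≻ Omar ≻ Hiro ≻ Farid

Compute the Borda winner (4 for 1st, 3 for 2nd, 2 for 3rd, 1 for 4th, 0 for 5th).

Omar: 12×4 + 10×1 + 13×2 = 84
Farid: 12×3 + 10×4 + 13×0 = 76
Hiro: 12×1 + 10×3 + 13×1 = 55
Priya: 12×0 + 10×2 + 13×4 = 72
Alice: 12×2 + 10×0 + 13×3 = 63

Omar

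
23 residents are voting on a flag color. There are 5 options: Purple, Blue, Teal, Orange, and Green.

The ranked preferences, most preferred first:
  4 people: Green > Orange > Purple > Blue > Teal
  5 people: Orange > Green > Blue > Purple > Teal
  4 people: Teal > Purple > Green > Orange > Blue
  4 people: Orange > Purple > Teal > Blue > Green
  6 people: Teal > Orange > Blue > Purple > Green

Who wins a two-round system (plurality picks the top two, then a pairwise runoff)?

Orange

Round 1 first-place votes: Purple 0, Blue 0, Teal 10, Orange 9, Green 4. Teal and Orange advance.
Runoff: Teal is ranked above Orange on 10 ballots, Orange above Teal on 13.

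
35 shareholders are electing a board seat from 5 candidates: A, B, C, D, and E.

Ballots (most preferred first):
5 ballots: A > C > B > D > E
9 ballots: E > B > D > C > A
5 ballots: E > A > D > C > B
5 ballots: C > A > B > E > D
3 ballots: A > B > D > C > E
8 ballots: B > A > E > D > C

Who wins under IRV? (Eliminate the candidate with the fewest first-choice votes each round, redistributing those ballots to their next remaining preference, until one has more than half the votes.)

A

Round 1: A 8, B 8, C 5, D 0, E 14. D eliminated.
Round 2: A 8, B 8, C 5, E 14. C eliminated.
Round 3: A 13, B 8, E 14. B eliminated.
Round 4: A 21, E 14. A has a majority (≥18).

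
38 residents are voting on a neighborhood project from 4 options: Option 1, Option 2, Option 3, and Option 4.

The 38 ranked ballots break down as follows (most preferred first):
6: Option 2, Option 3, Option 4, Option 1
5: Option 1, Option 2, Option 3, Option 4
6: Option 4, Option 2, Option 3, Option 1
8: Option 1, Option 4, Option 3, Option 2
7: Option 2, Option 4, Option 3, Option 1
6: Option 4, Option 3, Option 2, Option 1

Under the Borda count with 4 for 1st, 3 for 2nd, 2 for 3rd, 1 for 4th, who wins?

Option 4

Option 1: 6×1 + 5×4 + 6×1 + 8×4 + 7×1 + 6×1 = 77
Option 2: 6×4 + 5×3 + 6×3 + 8×1 + 7×4 + 6×2 = 105
Option 3: 6×3 + 5×2 + 6×2 + 8×2 + 7×2 + 6×3 = 88
Option 4: 6×2 + 5×1 + 6×4 + 8×3 + 7×3 + 6×4 = 110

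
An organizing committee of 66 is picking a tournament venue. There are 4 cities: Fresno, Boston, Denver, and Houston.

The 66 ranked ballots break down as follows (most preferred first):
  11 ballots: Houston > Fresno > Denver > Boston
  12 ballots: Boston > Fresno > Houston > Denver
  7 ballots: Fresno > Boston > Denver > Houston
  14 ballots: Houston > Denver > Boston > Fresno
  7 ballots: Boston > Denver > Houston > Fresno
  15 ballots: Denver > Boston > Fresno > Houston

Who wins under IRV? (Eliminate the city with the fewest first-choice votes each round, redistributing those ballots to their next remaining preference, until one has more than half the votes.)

Round 1: Fresno 7, Boston 19, Denver 15, Houston 25. Fresno eliminated.
Round 2: Boston 26, Denver 15, Houston 25. Denver eliminated.
Round 3: Boston 41, Houston 25. Boston has a majority (≥34).

Boston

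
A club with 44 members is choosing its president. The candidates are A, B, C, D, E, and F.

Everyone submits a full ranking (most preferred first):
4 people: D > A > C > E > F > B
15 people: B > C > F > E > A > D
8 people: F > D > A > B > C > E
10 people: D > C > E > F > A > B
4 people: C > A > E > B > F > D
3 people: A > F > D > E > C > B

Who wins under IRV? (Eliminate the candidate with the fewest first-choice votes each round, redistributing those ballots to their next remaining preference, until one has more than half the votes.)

Round 1: A 3, B 15, C 4, D 14, E 0, F 8. E eliminated.
Round 2: A 3, B 15, C 4, D 14, F 8. A eliminated.
Round 3: B 15, C 4, D 14, F 11. C eliminated.
Round 4: B 19, D 14, F 11. F eliminated.
Round 5: B 19, D 25. D has a majority (≥23).

D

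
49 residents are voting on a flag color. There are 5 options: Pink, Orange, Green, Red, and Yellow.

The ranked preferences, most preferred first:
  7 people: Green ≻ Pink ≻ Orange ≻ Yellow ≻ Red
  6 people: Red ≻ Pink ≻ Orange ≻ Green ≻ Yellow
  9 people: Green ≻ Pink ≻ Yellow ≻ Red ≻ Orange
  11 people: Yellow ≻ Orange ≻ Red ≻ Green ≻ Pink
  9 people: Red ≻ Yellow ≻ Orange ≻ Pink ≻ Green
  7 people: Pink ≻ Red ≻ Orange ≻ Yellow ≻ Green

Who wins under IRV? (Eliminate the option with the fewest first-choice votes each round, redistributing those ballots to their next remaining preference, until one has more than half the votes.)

Red

Round 1: Pink 7, Orange 0, Green 16, Red 15, Yellow 11. Orange eliminated.
Round 2: Pink 7, Green 16, Red 15, Yellow 11. Pink eliminated.
Round 3: Green 16, Red 22, Yellow 11. Yellow eliminated.
Round 4: Green 16, Red 33. Red has a majority (≥25).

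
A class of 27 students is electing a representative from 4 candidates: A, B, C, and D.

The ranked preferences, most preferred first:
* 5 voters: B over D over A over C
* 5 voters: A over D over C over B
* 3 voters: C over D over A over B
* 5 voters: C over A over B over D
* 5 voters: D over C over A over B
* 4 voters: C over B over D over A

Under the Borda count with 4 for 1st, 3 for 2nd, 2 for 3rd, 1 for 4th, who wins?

C

A: 5×2 + 5×4 + 3×2 + 5×3 + 5×2 + 4×1 = 65
B: 5×4 + 5×1 + 3×1 + 5×2 + 5×1 + 4×3 = 55
C: 5×1 + 5×2 + 3×4 + 5×4 + 5×3 + 4×4 = 78
D: 5×3 + 5×3 + 3×3 + 5×1 + 5×4 + 4×2 = 72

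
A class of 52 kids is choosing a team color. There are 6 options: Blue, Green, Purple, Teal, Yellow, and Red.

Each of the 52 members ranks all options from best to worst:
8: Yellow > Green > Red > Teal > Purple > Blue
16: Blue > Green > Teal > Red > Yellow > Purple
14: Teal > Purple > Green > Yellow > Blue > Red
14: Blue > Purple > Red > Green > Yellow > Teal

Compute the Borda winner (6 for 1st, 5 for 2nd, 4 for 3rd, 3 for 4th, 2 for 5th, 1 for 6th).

Green

Blue: 8×1 + 16×6 + 14×2 + 14×6 = 216
Green: 8×5 + 16×5 + 14×4 + 14×3 = 218
Purple: 8×2 + 16×1 + 14×5 + 14×5 = 172
Teal: 8×3 + 16×4 + 14×6 + 14×1 = 186
Yellow: 8×6 + 16×2 + 14×3 + 14×2 = 150
Red: 8×4 + 16×3 + 14×1 + 14×4 = 150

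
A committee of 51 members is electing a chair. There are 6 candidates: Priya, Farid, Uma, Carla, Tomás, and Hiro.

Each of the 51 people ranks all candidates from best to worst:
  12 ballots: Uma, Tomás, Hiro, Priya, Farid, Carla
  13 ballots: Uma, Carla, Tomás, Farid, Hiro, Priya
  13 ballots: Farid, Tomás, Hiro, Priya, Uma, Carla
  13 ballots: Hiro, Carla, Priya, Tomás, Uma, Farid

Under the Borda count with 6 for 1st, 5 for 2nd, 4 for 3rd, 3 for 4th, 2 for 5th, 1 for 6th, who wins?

Tomás

Priya: 12×3 + 13×1 + 13×3 + 13×4 = 140
Farid: 12×2 + 13×3 + 13×6 + 13×1 = 154
Uma: 12×6 + 13×6 + 13×2 + 13×2 = 202
Carla: 12×1 + 13×5 + 13×1 + 13×5 = 155
Tomás: 12×5 + 13×4 + 13×5 + 13×3 = 216
Hiro: 12×4 + 13×2 + 13×4 + 13×6 = 204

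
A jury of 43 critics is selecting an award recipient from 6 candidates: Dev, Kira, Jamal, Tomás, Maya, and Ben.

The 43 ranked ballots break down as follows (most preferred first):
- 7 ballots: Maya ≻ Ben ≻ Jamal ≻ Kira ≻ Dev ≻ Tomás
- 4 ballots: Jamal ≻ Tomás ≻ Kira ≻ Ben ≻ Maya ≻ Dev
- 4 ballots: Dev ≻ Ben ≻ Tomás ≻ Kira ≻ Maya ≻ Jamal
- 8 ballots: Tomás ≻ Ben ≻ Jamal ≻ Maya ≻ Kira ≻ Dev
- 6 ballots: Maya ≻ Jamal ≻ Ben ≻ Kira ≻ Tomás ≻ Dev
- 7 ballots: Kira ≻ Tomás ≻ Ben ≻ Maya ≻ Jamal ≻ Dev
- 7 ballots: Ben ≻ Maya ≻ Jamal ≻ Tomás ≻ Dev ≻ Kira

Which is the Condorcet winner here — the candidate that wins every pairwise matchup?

Ben vs Dev: 39–4
Ben vs Kira: 32–11
Ben vs Jamal: 33–10
Ben vs Tomás: 24–19
Ben vs Maya: 30–13
Ben beats every other candidate.

Ben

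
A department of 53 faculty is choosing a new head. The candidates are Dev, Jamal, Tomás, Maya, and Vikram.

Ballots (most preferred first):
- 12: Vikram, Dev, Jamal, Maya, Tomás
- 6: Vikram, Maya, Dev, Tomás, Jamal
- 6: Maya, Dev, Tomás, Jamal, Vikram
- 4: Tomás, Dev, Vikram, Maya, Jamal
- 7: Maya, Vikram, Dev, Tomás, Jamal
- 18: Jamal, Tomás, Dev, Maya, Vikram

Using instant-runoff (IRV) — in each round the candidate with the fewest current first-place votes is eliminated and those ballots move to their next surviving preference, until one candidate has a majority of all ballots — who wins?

Vikram

Round 1: Dev 0, Jamal 18, Tomás 4, Maya 13, Vikram 18. Dev eliminated.
Round 2: Jamal 18, Tomás 4, Maya 13, Vikram 18. Tomás eliminated.
Round 3: Jamal 18, Maya 13, Vikram 22. Maya eliminated.
Round 4: Jamal 24, Vikram 29. Vikram has a majority (≥27).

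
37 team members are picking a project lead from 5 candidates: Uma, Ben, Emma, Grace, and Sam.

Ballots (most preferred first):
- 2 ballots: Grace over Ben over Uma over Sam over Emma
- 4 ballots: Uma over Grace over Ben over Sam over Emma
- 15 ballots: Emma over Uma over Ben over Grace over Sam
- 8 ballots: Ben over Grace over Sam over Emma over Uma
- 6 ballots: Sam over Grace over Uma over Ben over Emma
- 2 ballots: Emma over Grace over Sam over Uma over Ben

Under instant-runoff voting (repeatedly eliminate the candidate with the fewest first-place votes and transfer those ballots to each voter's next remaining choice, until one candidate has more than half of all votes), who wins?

Round 1: Uma 4, Ben 8, Emma 17, Grace 2, Sam 6. Grace eliminated.
Round 2: Uma 4, Ben 10, Emma 17, Sam 6. Uma eliminated.
Round 3: Ben 14, Emma 17, Sam 6. Sam eliminated.
Round 4: Ben 20, Emma 17. Ben has a majority (≥19).

Ben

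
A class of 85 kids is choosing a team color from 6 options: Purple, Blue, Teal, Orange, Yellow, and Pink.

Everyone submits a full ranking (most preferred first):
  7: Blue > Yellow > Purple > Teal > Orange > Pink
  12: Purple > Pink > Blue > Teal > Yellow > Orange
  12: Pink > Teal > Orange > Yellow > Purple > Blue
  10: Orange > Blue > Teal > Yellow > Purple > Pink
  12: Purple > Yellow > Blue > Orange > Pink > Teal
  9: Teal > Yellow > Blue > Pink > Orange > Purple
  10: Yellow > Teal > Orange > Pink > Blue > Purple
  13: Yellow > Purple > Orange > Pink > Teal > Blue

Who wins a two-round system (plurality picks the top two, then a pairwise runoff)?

Round 1 first-place votes: Purple 24, Blue 7, Teal 9, Orange 10, Yellow 23, Pink 12. Purple and Yellow advance.
Runoff: Purple is ranked above Yellow on 24 ballots, Yellow above Purple on 61.

Yellow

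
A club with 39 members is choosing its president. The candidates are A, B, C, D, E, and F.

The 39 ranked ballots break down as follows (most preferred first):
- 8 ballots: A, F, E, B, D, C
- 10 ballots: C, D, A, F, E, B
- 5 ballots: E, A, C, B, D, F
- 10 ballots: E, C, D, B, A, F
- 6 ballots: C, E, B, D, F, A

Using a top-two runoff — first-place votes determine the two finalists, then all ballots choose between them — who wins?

Round 1 first-place votes: A 8, B 0, C 16, D 0, E 15, F 0. C and E advance.
Runoff: C is ranked above E on 16 ballots, E above C on 23.

E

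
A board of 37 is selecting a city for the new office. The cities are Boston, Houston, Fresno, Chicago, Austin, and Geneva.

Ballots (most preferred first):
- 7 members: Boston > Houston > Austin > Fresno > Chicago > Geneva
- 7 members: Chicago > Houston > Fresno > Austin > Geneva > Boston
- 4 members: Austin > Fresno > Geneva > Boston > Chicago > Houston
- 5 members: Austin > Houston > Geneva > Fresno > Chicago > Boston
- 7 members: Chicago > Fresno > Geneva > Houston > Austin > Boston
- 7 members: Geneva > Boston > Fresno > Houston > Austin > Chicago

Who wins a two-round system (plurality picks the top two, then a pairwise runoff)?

Round 1 first-place votes: Boston 7, Houston 0, Fresno 0, Chicago 14, Austin 9, Geneva 7. Chicago and Austin advance.
Runoff: Chicago is ranked above Austin on 14 ballots, Austin above Chicago on 23.

Austin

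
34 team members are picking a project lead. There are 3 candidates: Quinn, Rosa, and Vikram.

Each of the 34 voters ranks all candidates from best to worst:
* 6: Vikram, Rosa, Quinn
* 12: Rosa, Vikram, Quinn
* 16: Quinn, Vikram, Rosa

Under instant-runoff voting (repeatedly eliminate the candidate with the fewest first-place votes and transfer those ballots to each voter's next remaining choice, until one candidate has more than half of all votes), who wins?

Rosa

Round 1: Quinn 16, Rosa 12, Vikram 6. Vikram eliminated.
Round 2: Quinn 16, Rosa 18. Rosa has a majority (≥18).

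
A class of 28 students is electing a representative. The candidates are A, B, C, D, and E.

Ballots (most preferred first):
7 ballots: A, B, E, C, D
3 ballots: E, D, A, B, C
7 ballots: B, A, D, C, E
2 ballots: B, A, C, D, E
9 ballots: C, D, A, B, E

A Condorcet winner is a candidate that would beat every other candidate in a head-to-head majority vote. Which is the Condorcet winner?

A vs B: 19–9
A vs C: 19–9
A vs D: 16–12
A vs E: 25–3
A beats every other candidate.

A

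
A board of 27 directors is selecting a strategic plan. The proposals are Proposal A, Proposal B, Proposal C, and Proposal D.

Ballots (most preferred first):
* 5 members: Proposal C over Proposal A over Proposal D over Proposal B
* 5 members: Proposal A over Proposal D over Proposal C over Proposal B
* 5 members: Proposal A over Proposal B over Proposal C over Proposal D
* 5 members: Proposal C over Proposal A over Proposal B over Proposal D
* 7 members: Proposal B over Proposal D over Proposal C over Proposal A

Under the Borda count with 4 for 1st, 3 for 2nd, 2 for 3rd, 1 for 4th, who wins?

Proposal A: 5×3 + 5×4 + 5×4 + 5×3 + 7×1 = 77
Proposal B: 5×1 + 5×1 + 5×3 + 5×2 + 7×4 = 63
Proposal C: 5×4 + 5×2 + 5×2 + 5×4 + 7×2 = 74
Proposal D: 5×2 + 5×3 + 5×1 + 5×1 + 7×3 = 56

Proposal A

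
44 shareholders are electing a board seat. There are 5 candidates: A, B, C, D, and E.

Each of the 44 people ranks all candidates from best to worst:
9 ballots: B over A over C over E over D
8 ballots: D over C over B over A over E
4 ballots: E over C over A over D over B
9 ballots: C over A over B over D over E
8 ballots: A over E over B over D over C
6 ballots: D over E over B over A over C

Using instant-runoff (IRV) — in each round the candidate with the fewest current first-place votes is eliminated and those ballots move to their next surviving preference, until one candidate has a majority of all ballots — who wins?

Round 1: A 8, B 9, C 9, D 14, E 4. E eliminated.
Round 2: A 8, B 9, C 13, D 14. A eliminated.
Round 3: B 17, C 13, D 14. C eliminated.
Round 4: B 26, D 18. B has a majority (≥23).

B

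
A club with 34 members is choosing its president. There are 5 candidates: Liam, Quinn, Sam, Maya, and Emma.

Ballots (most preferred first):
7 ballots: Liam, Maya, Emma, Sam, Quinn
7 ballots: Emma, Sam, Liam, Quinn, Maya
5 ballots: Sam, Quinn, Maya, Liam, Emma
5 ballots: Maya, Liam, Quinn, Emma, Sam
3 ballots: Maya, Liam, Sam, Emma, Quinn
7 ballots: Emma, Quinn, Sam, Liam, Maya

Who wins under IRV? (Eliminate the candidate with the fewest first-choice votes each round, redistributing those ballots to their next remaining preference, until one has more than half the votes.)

Round 1: Liam 7, Quinn 0, Sam 5, Maya 8, Emma 14. Quinn eliminated.
Round 2: Liam 7, Sam 5, Maya 8, Emma 14. Sam eliminated.
Round 3: Liam 7, Maya 13, Emma 14. Liam eliminated.
Round 4: Maya 20, Emma 14. Maya has a majority (≥18).

Maya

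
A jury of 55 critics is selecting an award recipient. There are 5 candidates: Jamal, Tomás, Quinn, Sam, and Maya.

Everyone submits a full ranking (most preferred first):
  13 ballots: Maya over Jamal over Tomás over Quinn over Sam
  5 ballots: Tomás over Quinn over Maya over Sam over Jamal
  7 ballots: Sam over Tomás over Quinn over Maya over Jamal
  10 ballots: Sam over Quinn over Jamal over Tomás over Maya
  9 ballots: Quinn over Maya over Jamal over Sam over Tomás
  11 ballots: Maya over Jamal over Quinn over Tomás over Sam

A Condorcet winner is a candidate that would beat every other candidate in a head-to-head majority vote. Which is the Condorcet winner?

Quinn vs Jamal: 31–24
Quinn vs Tomás: 30–25
Quinn vs Sam: 38–17
Quinn vs Maya: 31–24
Quinn beats every other candidate.

Quinn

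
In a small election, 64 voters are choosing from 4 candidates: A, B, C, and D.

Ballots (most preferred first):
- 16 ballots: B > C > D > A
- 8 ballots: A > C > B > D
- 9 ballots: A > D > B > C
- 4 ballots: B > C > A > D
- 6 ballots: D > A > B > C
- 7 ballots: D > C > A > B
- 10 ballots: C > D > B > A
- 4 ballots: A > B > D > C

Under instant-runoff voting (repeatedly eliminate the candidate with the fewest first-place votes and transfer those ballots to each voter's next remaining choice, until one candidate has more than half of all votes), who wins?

Round 1: A 21, B 20, C 10, D 13. C eliminated.
Round 2: A 21, B 20, D 23. B eliminated.
Round 3: A 25, D 39. D has a majority (≥33).

D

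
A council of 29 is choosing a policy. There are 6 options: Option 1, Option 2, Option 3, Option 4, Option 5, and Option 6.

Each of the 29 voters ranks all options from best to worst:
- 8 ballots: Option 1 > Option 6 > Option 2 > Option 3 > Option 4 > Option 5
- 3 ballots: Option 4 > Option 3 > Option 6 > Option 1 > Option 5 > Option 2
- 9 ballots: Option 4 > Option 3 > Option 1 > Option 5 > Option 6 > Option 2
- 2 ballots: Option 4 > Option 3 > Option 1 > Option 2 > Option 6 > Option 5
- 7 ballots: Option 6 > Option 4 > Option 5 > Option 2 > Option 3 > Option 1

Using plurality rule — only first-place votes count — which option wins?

First-place votes: Option 1 8, Option 2 0, Option 3 0, Option 4 14, Option 5 0, Option 6 7.

Option 4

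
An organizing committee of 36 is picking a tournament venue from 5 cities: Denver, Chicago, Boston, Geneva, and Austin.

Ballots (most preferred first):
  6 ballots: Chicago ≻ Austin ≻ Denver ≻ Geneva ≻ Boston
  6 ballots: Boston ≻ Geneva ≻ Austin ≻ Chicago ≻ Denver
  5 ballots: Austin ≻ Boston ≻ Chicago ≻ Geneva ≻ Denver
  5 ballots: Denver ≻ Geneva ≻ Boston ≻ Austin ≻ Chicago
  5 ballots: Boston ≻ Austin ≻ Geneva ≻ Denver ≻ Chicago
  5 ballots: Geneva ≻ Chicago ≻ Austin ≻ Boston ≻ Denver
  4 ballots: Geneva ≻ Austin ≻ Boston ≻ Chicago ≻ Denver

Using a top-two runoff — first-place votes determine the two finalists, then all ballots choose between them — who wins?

Geneva

Round 1 first-place votes: Denver 5, Chicago 6, Boston 11, Geneva 9, Austin 5. Boston and Geneva advance.
Runoff: Boston is ranked above Geneva on 16 ballots, Geneva above Boston on 20.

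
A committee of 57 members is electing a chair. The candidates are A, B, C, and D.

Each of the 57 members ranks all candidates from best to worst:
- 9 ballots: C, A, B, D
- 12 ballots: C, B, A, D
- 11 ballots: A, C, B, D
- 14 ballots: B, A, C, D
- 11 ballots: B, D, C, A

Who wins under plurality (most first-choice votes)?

B

First-place votes: A 11, B 25, C 21, D 0.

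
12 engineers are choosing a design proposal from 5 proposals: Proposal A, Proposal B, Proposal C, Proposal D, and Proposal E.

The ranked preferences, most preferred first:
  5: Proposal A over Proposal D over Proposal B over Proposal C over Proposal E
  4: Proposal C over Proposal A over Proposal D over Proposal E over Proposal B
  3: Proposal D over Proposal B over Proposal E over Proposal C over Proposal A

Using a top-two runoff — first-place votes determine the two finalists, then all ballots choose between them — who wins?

Round 1 first-place votes: Proposal A 5, Proposal B 0, Proposal C 4, Proposal D 3, Proposal E 0. Proposal A and Proposal C advance.
Runoff: Proposal A is ranked above Proposal C on 5 ballots, Proposal C above Proposal A on 7.

Proposal C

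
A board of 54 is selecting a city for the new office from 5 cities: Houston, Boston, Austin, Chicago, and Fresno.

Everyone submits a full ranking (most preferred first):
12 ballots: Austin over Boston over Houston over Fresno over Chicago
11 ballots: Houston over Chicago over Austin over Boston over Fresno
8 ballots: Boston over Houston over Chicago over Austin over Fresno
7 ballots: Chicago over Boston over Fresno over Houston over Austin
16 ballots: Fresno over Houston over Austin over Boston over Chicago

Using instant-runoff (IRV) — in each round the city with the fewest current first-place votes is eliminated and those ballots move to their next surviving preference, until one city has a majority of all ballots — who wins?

Austin

Round 1: Houston 11, Boston 8, Austin 12, Chicago 7, Fresno 16. Chicago eliminated.
Round 2: Houston 11, Boston 15, Austin 12, Fresno 16. Houston eliminated.
Round 3: Boston 15, Austin 23, Fresno 16. Boston eliminated.
Round 4: Austin 31, Fresno 23. Austin has a majority (≥28).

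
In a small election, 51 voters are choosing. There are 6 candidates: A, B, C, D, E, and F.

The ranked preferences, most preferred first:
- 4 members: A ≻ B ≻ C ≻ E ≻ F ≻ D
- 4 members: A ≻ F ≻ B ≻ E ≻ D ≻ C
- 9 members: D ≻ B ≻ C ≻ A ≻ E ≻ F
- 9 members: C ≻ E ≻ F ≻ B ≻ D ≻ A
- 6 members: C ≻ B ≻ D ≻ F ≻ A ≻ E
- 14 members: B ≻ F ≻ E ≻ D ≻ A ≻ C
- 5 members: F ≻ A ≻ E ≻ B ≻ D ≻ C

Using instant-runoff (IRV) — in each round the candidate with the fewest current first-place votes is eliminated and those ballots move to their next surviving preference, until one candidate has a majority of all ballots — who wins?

B

Round 1: A 8, B 14, C 15, D 9, E 0, F 5. E eliminated.
Round 2: A 8, B 14, C 15, D 9, F 5. F eliminated.
Round 3: A 13, B 14, C 15, D 9. D eliminated.
Round 4: A 13, B 23, C 15. A eliminated.
Round 5: B 36, C 15. B has a majority (≥26).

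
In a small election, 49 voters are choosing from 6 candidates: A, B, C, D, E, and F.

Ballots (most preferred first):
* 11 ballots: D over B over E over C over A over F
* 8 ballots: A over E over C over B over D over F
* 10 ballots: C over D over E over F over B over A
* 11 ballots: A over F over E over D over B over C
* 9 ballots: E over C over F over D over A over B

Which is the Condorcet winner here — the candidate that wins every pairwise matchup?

E

E vs A: 30–19
E vs B: 38–11
E vs C: 39–10
E vs D: 28–21
E vs F: 38–11
E beats every other candidate.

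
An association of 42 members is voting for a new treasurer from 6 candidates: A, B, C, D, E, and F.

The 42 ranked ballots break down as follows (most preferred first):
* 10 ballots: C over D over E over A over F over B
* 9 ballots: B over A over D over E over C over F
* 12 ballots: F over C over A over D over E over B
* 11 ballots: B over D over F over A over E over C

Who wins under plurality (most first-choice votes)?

B

First-place votes: A 0, B 20, C 10, D 0, E 0, F 12.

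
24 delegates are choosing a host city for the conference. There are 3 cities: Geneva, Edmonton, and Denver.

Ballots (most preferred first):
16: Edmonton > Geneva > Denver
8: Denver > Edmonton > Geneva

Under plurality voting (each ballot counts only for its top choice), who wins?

Edmonton

First-place votes: Geneva 0, Edmonton 16, Denver 8.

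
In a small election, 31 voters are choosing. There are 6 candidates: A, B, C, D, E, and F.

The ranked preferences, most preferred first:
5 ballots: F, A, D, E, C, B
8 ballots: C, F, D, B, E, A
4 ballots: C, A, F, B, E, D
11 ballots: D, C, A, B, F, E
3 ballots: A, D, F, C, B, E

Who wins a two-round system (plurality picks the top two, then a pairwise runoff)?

Round 1 first-place votes: A 3, B 0, C 12, D 11, E 0, F 5. C and D advance.
Runoff: C is ranked above D on 12 ballots, D above C on 19.

D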